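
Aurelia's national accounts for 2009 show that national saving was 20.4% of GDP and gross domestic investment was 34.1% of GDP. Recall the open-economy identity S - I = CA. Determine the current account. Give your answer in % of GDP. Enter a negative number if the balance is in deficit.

-13.7

CA = S - I = 20.4 - 34.1 = -13.7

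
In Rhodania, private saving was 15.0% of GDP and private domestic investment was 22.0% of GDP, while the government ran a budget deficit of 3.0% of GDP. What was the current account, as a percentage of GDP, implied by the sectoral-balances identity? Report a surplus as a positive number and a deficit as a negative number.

-10.0

By the sectoral-balances identity, CA = (S_private - I) + (T - G).
Private balance = 15.0 - 22.0 = -7.0
Government balance (T - G) = -3.0
CA = -7.0 + (-3.0) = -10.0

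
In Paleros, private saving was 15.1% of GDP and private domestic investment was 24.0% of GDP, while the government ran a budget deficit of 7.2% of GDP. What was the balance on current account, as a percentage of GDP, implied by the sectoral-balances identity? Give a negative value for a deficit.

-16.1

By the sectoral-balances identity, CA = (S_private - I) + (T - G).
Private balance = 15.1 - 24.0 = -8.9
Government balance (T - G) = -7.2
CA = -8.9 + (-7.2) = -16.1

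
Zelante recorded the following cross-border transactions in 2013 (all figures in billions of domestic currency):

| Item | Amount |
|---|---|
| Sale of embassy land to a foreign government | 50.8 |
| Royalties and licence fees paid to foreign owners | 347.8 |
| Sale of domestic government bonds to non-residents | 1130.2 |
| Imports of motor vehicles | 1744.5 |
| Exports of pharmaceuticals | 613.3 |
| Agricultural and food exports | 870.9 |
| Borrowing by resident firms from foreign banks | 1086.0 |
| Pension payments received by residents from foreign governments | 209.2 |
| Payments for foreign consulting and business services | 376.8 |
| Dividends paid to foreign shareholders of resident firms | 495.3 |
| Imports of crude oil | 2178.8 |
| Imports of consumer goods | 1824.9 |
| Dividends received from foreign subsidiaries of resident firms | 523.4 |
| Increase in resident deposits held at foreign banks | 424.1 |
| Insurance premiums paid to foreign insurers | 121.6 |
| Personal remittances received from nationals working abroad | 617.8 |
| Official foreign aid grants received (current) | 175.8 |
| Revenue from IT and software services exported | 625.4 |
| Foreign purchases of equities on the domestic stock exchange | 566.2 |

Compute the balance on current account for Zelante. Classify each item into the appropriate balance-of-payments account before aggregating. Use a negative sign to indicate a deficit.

Goods: -1824.9 - 2178.8 + 870.9 - 1744.5 + 613.3 = -4264.0
Services: -347.8 + 625.4 - 376.8 - 121.6 = -220.8
Primary income: 523.4 - 495.3 = 28.1
Secondary income: 617.8 + 209.2 + 175.8 = 1002.8
Current account = (-4264.0) + (-220.8) + 28.1 + 1002.8 = -3453.9
(Excluded from the current account — capital account: sale of embassy land to a foreign government 50.8; financial account: sale of domestic government bonds to non-residents 1130.2, borrowing by resident firms from foreign banks 1086.0, increase in resident deposits held at foreign banks 424.1, foreign purchases of equities on the domestic stock exchange 566.2.)

-3453.9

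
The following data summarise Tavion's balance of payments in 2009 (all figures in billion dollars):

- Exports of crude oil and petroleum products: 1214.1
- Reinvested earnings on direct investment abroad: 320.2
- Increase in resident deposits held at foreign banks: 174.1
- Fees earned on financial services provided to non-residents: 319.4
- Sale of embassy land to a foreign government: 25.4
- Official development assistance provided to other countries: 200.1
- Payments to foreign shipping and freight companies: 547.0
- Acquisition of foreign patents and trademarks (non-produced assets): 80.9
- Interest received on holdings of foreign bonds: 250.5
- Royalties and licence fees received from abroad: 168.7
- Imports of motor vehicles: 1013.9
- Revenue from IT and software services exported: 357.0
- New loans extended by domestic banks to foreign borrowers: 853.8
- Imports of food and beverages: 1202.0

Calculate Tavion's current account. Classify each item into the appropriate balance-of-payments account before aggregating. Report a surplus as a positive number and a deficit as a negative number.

Goods: -1013.9 - 1202.0 + 1214.1 = -1001.8
Services: -547.0 + 168.7 + 319.4 + 357.0 = 298.1
Primary income: 320.2 + 250.5 = 570.7
Secondary income: -200.1
Current account = (-1001.8) + 298.1 + 570.7 + (-200.1) = -333.1
(Excluded from the current account — financial account: increase in resident deposits held at foreign banks 174.1, new loans extended by domestic banks to foreign borrowers 853.8; capital account: sale of embassy land to a foreign government 25.4, acquisition of foreign patents and trademarks (non-produced assets) 80.9.)

-333.1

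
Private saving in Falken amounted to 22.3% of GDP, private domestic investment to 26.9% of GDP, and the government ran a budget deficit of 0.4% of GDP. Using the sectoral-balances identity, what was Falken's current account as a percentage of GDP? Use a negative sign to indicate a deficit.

By the sectoral-balances identity, CA = (S_private - I) + (T - G).
Private balance = 22.3 - 26.9 = -4.6
Government balance (T - G) = -0.4
CA = -4.6 + (-0.4) = -5.0

-5.0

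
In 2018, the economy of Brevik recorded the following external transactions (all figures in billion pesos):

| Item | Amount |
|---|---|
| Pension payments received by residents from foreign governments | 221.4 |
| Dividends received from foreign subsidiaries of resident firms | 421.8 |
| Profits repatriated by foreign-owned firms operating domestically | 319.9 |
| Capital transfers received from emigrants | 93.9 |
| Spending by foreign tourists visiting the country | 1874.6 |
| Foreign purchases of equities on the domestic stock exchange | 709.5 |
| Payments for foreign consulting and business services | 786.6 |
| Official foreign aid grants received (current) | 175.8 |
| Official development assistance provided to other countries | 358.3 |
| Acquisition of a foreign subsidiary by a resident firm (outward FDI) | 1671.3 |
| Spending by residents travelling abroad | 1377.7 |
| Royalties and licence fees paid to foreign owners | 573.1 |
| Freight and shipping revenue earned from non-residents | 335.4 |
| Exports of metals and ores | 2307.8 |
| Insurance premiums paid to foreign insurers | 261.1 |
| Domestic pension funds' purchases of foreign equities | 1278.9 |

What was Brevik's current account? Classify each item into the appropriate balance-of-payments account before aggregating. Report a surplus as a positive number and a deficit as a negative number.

Goods: 2307.8
Services: -1377.7 - 573.1 + 335.4 + 1874.6 - 786.6 - 261.1 = -788.5
Primary income: -319.9 + 421.8 = 101.9
Secondary income: -358.3 + 175.8 + 221.4 = 38.9
Current account = 2307.8 + (-788.5) + 101.9 + 38.9 = 1660.1
(Excluded from the current account — capital account: capital transfers received from emigrants 93.9; financial account: foreign purchases of equities on the domestic stock exchange 709.5, acquisition of a foreign subsidiary by a resident firm (outward FDI) 1671.3, domestic pension funds' purchases of foreign equities 1278.9.)

1660.1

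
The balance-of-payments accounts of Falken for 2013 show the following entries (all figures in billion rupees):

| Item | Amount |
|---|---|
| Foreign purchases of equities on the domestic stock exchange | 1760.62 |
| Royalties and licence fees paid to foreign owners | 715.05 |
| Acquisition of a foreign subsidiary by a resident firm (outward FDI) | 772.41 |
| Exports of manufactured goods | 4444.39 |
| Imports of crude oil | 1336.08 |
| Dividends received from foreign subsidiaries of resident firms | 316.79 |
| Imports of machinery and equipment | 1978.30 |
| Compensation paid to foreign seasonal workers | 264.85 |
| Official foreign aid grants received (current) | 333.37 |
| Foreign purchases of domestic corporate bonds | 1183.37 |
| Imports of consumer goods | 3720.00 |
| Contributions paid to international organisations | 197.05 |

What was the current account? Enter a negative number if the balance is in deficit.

-3116.78

Goods: 4444.39 - 3720.00 - 1336.08 - 1978.30 = -2589.99
Services: -715.05
Primary income: -264.85 + 316.79 = 51.94
Secondary income: -197.05 + 333.37 = 136.32
Current account = (-2589.99) + (-715.05) + 51.94 + 136.32 = -3116.78
(Excluded from the current account — financial account: foreign purchases of equities on the domestic stock exchange 1760.62, acquisition of a foreign subsidiary by a resident firm (outward FDI) 772.41, foreign purchases of domestic corporate bonds 1183.37.)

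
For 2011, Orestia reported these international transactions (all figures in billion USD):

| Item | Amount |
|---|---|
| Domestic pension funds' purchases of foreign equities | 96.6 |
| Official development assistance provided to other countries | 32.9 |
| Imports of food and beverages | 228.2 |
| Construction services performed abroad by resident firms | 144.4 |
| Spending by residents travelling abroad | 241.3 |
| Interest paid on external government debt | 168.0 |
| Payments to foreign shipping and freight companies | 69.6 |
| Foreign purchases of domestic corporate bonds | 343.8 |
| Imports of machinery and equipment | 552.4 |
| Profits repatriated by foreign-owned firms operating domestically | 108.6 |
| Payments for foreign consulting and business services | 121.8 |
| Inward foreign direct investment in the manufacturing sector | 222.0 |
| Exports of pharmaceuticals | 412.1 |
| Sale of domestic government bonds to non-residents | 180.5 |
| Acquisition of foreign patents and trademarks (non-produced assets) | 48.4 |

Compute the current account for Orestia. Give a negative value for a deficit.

-966.3

Goods: -552.4 + 412.1 - 228.2 = -368.5
Services: -121.8 + 144.4 - 241.3 - 69.6 = -288.3
Primary income: -168.0 - 108.6 = -276.6
Secondary income: -32.9
Current account = (-368.5) + (-288.3) + (-276.6) + (-32.9) = -966.3
(Excluded from the current account — financial account: domestic pension funds' purchases of foreign equities 96.6, foreign purchases of domestic corporate bonds 343.8, inward foreign direct investment in the manufacturing sector 222.0, sale of domestic government bonds to non-residents 180.5; capital account: acquisition of foreign patents and trademarks (non-produced assets) 48.4.)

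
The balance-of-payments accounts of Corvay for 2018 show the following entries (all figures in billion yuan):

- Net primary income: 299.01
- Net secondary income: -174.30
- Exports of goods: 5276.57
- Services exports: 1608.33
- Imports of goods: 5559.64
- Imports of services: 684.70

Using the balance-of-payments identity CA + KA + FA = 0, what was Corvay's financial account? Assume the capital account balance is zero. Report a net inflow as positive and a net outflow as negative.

-765.27

Goods balance = 5276.57 - 5559.64 = -283.07
Services balance = 1608.33 - 684.70 = 923.63
Trade balance (goods + services) = -283.07 + 923.63 = 640.56
Net primary income = 299.01
Net secondary income = -174.30
Current account = 640.56 + 299.01 + (-174.30) = 765.27
Financial account = -(765.27) = -765.27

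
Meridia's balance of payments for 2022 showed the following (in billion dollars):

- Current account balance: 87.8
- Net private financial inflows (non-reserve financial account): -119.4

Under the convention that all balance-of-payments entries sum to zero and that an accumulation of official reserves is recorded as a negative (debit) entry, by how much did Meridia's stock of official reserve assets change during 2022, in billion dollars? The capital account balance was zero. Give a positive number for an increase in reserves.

-31.6

Official reserve transactions balance = -(87.8 + (-119.4)) = 31.6
An accumulation of reserves is recorded as a debit (negative entry), so the change in the stock of reserves is the negative of that balance.
Change in official reserves = -(31.6) = -31.6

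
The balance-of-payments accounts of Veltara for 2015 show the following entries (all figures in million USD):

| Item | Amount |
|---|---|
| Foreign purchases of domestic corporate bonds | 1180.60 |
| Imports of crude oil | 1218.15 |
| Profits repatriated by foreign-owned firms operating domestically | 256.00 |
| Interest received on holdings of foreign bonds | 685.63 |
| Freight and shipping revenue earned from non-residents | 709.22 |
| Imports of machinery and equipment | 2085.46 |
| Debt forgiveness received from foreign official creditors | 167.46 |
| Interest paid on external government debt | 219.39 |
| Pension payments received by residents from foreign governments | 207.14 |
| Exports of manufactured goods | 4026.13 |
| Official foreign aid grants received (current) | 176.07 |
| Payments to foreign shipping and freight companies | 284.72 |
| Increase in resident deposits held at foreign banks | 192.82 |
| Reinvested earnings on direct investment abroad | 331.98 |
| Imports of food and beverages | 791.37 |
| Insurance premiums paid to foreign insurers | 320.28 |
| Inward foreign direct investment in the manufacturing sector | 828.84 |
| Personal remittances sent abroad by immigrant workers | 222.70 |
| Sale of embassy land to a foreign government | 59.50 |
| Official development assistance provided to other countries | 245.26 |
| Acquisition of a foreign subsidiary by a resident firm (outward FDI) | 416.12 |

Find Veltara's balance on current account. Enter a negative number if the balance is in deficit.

492.84

Goods: -791.37 - 1218.15 - 2085.46 + 4026.13 = -68.85
Services: -284.72 + 709.22 - 320.28 = 104.22
Primary income: -256.00 - 219.39 + 685.63 + 331.98 = 542.22
Secondary income: -222.70 - 245.26 + 176.07 + 207.14 = -84.75
Current account = (-68.85) + 104.22 + 542.22 + (-84.75) = 492.84
(Excluded from the current account — financial account: foreign purchases of domestic corporate bonds 1180.60, increase in resident deposits held at foreign banks 192.82, inward foreign direct investment in the manufacturing sector 828.84, acquisition of a foreign subsidiary by a resident firm (outward FDI) 416.12; capital account: debt forgiveness received from foreign official creditors 167.46, sale of embassy land to a foreign government 59.50.)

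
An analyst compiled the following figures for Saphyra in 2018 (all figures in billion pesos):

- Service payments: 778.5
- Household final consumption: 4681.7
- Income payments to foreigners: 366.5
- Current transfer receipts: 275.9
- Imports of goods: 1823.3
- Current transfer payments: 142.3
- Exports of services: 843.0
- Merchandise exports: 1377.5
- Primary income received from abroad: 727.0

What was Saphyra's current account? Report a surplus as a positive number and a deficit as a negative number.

Goods balance = 1377.5 - 1823.3 = -445.8
Services balance = 843.0 - 778.5 = 64.5
Trade balance (goods + services) = -445.8 + 64.5 = -381.3
Net primary income = 727.0 - 366.5 = 360.5
Net secondary income = 275.9 - 142.3 = 133.6
Current account = -381.3 + 360.5 + 133.6 = 112.8

112.8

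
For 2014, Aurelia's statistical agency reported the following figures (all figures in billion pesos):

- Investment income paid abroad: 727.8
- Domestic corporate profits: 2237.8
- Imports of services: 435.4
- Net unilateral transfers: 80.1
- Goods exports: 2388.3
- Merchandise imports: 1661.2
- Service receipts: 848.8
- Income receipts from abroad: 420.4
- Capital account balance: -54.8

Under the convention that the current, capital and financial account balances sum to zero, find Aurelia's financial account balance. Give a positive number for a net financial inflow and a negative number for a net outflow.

Goods balance = 2388.3 - 1661.2 = 727.1
Services balance = 848.8 - 435.4 = 413.4
Trade balance (goods + services) = 727.1 + 413.4 = 1140.5
Net primary income = 420.4 - 727.8 = -307.4
Net secondary income = 80.1
Current account = 1140.5 + (-307.4) + 80.1 = 913.2
Financial account = -(913.2 + (-54.8)) = -858.4

-858.4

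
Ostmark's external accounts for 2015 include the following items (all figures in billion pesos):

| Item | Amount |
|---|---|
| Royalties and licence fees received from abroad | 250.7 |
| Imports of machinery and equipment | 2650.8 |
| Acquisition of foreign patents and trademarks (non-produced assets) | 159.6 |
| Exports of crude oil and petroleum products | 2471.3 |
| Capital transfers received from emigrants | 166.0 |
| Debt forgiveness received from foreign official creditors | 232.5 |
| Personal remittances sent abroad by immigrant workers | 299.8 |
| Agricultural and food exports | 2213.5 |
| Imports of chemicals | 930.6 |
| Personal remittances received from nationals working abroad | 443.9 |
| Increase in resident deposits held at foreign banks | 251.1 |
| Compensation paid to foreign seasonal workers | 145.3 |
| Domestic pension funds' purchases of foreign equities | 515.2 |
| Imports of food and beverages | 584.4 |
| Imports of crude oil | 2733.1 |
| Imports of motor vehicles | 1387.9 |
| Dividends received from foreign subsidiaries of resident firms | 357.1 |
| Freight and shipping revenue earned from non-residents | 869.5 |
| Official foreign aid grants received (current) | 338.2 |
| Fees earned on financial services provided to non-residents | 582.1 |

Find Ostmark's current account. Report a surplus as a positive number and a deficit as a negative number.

-1205.6

Goods: -1387.9 + 2213.5 - 2650.8 - 2733.1 + 2471.3 - 584.4 - 930.6 = -3602.0
Services: 250.7 + 582.1 + 869.5 = 1702.3
Primary income: 357.1 - 145.3 = 211.8
Secondary income: 338.2 + 443.9 - 299.8 = 482.3
Current account = (-3602.0) + 1702.3 + 211.8 + 482.3 = -1205.6
(Excluded from the current account — capital account: acquisition of foreign patents and trademarks (non-produced assets) 159.6, capital transfers received from emigrants 166.0, debt forgiveness received from foreign official creditors 232.5; financial account: increase in resident deposits held at foreign banks 251.1, domestic pension funds' purchases of foreign equities 515.2.)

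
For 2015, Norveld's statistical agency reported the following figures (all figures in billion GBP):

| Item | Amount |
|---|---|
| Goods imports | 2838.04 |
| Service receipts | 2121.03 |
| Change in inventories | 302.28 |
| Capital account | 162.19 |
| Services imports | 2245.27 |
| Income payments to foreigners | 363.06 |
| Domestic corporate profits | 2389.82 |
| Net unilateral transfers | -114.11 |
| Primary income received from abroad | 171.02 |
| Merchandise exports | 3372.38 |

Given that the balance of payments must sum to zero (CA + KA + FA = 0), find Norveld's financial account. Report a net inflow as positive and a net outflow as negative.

Goods balance = 3372.38 - 2838.04 = 534.34
Services balance = 2121.03 - 2245.27 = -124.24
Trade balance (goods + services) = 534.34 + (-124.24) = 410.10
Net primary income = 171.02 - 363.06 = -192.04
Net secondary income = -114.11
Current account = 410.10 + (-192.04) + (-114.11) = 103.95
Financial account = -(103.95 + 162.19) = -266.14

-266.14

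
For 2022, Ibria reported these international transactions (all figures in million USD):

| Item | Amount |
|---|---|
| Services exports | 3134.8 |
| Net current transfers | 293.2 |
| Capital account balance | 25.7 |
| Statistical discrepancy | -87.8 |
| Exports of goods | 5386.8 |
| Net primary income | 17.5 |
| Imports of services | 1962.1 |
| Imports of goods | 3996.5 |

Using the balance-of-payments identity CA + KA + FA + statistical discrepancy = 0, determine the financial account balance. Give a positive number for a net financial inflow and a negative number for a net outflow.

Goods balance = 5386.8 - 3996.5 = 1390.3
Services balance = 3134.8 - 1962.1 = 1172.7
Trade balance (goods + services) = 1390.3 + 1172.7 = 2563.0
Net primary income = 17.5
Net secondary income = 293.2
Current account = 2563.0 + 17.5 + 293.2 = 2873.7
Financial account = -(2873.7 + 25.7 + (-87.8)) = -2811.6

-2811.6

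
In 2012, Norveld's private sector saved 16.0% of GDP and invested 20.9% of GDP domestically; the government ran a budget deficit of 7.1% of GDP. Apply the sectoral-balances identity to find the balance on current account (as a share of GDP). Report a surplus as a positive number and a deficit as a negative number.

-12.0

By the sectoral-balances identity, CA = (S_private - I) + (T - G).
Private balance = 16.0 - 20.9 = -4.9
Government balance (T - G) = -7.1
CA = -4.9 + (-7.1) = -12.0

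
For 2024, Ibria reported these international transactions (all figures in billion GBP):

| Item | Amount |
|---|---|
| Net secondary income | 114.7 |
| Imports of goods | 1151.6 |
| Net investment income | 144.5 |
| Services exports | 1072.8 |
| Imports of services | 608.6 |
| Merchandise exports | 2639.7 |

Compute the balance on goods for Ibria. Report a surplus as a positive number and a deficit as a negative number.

Goods balance = 2639.7 - 1151.6 = 1488.1

1488.1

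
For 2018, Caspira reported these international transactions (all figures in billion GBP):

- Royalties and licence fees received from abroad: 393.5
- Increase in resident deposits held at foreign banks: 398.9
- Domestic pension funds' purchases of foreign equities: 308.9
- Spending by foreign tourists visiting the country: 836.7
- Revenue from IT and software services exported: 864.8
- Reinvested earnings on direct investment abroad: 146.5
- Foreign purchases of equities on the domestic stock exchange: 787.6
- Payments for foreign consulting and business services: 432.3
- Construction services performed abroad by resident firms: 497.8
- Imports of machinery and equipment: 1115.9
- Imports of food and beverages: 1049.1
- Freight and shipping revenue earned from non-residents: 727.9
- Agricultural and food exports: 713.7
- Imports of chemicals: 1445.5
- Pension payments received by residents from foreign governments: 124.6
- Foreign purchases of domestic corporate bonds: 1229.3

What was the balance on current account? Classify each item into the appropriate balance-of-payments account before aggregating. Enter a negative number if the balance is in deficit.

262.7

Goods: -1445.5 - 1115.9 - 1049.1 + 713.7 = -2896.8
Services: 393.5 + 727.9 + 497.8 - 432.3 + 864.8 + 836.7 = 2888.4
Primary income: 146.5
Secondary income: 124.6
Current account = (-2896.8) + 2888.4 + 146.5 + 124.6 = 262.7
(Excluded from the current account — financial account: increase in resident deposits held at foreign banks 398.9, domestic pension funds' purchases of foreign equities 308.9, foreign purchases of equities on the domestic stock exchange 787.6, foreign purchases of domestic corporate bonds 1229.3.)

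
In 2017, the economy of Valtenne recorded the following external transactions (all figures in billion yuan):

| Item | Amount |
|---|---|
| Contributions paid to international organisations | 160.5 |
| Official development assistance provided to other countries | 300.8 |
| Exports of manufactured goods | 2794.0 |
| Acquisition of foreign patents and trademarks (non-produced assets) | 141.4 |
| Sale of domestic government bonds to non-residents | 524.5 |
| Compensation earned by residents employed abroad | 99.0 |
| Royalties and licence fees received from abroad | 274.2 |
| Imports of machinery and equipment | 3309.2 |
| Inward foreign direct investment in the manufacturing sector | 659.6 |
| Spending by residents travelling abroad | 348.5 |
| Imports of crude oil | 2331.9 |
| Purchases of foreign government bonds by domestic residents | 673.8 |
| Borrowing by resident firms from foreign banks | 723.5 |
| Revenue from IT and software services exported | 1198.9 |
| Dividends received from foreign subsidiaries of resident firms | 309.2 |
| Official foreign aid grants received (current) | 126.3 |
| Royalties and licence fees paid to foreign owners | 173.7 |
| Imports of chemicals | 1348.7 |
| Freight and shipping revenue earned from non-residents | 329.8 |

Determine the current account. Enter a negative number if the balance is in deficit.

Goods: -3309.2 - 2331.9 + 2794.0 - 1348.7 = -4195.8
Services: -173.7 + 274.2 + 1198.9 - 348.5 + 329.8 = 1280.7
Primary income: 99.0 + 309.2 = 408.2
Secondary income: -300.8 - 160.5 + 126.3 = -335.0
Current account = (-4195.8) + 1280.7 + 408.2 + (-335.0) = -2841.9
(Excluded from the current account — capital account: acquisition of foreign patents and trademarks (non-produced assets) 141.4; financial account: sale of domestic government bonds to non-residents 524.5, inward foreign direct investment in the manufacturing sector 659.6, purchases of foreign government bonds by domestic residents 673.8, borrowing by resident firms from foreign banks 723.5.)

-2841.9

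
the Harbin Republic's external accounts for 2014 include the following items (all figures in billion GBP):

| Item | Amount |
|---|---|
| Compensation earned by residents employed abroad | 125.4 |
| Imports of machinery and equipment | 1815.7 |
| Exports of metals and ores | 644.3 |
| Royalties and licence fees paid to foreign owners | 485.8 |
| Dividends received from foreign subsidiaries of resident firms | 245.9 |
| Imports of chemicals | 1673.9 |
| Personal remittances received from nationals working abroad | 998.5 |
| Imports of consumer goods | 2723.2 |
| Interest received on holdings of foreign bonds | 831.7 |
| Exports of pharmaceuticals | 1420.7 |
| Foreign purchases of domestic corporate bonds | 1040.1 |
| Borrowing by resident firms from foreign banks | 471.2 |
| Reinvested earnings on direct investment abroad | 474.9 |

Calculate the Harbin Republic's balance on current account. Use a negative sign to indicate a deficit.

-1957.2

Goods: -2723.2 - 1815.7 + 1420.7 + 644.3 - 1673.9 = -4147.8
Services: -485.8
Primary income: 125.4 + 474.9 + 831.7 + 245.9 = 1677.9
Secondary income: 998.5
Current account = (-4147.8) + (-485.8) + 1677.9 + 998.5 = -1957.2
(Excluded from the current account — financial account: foreign purchases of domestic corporate bonds 1040.1, borrowing by resident firms from foreign banks 471.2.)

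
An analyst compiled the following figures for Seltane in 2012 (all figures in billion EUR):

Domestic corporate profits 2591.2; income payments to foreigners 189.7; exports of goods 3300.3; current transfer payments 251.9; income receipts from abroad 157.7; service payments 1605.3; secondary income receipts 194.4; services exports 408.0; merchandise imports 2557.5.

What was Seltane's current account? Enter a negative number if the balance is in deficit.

-544.0

Goods balance = 3300.3 - 2557.5 = 742.8
Services balance = 408.0 - 1605.3 = -1197.3
Trade balance (goods + services) = 742.8 + (-1197.3) = -454.5
Net primary income = 157.7 - 189.7 = -32.0
Net secondary income = 194.4 - 251.9 = -57.5
Current account = -454.5 + (-32.0) + (-57.5) = -544.0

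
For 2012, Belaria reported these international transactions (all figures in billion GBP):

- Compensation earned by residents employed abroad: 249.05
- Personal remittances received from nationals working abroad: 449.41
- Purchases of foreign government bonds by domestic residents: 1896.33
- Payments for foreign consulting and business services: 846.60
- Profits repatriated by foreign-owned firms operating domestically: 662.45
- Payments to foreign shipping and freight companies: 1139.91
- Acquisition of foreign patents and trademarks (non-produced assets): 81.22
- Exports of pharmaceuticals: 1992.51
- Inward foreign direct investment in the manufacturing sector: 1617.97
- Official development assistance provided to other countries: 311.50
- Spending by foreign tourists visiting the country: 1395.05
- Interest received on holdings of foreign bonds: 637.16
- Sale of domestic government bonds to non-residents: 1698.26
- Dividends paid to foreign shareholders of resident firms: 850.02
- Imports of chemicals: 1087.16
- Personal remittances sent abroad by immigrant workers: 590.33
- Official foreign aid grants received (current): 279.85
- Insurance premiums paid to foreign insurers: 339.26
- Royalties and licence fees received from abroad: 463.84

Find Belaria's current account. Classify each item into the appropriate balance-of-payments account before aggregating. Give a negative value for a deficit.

Goods: -1087.16 + 1992.51 = 905.35
Services: -339.26 + 1395.05 - 846.60 + 463.84 - 1139.91 = -466.88
Primary income: 249.05 - 850.02 - 662.45 + 637.16 = -626.26
Secondary income: -590.33 - 311.50 + 279.85 + 449.41 = -172.57
Current account = 905.35 + (-466.88) + (-626.26) + (-172.57) = -360.36
(Excluded from the current account — financial account: purchases of foreign government bonds by domestic residents 1896.33, inward foreign direct investment in the manufacturing sector 1617.97, sale of domestic government bonds to non-residents 1698.26; capital account: acquisition of foreign patents and trademarks (non-produced assets) 81.22.)

-360.36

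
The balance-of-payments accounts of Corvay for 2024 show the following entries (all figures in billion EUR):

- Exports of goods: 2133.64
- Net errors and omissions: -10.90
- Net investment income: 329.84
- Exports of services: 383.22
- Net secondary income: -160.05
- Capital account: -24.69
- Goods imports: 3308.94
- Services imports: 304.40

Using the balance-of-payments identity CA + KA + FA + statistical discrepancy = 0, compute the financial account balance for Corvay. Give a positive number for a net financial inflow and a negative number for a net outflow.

Goods balance = 2133.64 - 3308.94 = -1175.30
Services balance = 383.22 - 304.40 = 78.82
Trade balance (goods + services) = -1175.30 + 78.82 = -1096.48
Net primary income = 329.84
Net secondary income = -160.05
Current account = -1096.48 + 329.84 + (-160.05) = -926.69
Financial account = -(-926.69 + (-24.69) + (-10.90)) = 962.28

962.28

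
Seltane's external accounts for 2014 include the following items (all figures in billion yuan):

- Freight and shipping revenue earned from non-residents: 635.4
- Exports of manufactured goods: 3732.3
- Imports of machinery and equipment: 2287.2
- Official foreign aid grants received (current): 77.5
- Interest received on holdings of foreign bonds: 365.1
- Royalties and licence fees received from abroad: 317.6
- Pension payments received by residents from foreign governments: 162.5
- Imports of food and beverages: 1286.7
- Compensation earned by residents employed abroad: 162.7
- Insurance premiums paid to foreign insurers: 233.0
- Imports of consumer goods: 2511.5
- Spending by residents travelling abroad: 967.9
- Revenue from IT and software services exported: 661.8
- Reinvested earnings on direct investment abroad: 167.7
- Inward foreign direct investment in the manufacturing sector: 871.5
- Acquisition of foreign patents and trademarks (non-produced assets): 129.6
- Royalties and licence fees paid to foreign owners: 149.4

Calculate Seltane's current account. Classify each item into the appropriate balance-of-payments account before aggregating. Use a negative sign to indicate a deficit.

Goods: -1286.7 - 2287.2 + 3732.3 - 2511.5 = -2353.1
Services: -967.9 + 661.8 - 233.0 - 149.4 + 317.6 + 635.4 = 264.5
Primary income: 365.1 + 167.7 + 162.7 = 695.5
Secondary income: 162.5 + 77.5 = 240.0
Current account = (-2353.1) + 264.5 + 695.5 + 240.0 = -1153.1
(Excluded from the current account — financial account: inward foreign direct investment in the manufacturing sector 871.5; capital account: acquisition of foreign patents and trademarks (non-produced assets) 129.6.)

-1153.1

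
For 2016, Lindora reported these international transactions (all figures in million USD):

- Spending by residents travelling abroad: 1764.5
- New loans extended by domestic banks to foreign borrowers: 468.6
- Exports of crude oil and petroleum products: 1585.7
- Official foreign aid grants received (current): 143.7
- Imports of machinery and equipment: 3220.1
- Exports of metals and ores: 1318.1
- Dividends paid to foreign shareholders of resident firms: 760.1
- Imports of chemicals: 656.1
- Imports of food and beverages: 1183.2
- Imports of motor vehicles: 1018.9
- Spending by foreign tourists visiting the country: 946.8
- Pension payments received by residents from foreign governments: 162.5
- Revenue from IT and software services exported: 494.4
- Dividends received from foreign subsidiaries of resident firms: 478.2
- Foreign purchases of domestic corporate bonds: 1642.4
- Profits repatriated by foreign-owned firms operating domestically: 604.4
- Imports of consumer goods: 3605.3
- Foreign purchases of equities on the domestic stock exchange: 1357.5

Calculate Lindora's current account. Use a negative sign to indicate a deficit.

-7683.2

Goods: -656.1 - 1183.2 - 3220.1 - 1018.9 - 3605.3 + 1318.1 + 1585.7 = -6779.8
Services: -1764.5 + 946.8 + 494.4 = -323.3
Primary income: 478.2 - 760.1 - 604.4 = -886.3
Secondary income: 162.5 + 143.7 = 306.2
Current account = (-6779.8) + (-323.3) + (-886.3) + 306.2 = -7683.2
(Excluded from the current account — financial account: new loans extended by domestic banks to foreign borrowers 468.6, foreign purchases of domestic corporate bonds 1642.4, foreign purchases of equities on the domestic stock exchange 1357.5.)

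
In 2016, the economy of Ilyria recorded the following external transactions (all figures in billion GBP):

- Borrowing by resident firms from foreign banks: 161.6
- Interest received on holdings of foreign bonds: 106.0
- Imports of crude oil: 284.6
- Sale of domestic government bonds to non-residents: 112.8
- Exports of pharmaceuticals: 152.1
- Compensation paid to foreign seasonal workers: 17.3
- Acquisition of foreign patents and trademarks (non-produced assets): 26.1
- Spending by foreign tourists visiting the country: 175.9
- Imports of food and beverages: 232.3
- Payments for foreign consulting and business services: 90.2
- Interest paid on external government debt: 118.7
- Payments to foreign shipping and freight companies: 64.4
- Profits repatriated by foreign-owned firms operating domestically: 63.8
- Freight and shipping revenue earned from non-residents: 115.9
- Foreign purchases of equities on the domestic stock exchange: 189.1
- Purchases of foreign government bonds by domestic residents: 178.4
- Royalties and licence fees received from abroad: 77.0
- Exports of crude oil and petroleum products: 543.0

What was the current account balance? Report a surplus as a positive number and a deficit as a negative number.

298.6

Goods: 152.1 - 284.6 - 232.3 + 543.0 = 178.2
Services: -64.4 + 115.9 + 175.9 - 90.2 + 77.0 = 214.2
Primary income: 106.0 - 118.7 - 17.3 - 63.8 = -93.8
Current account = 178.2 + 214.2 + (-93.8) = 298.6
(Excluded from the current account — financial account: borrowing by resident firms from foreign banks 161.6, sale of domestic government bonds to non-residents 112.8, foreign purchases of equities on the domestic stock exchange 189.1, purchases of foreign government bonds by domestic residents 178.4; capital account: acquisition of foreign patents and trademarks (non-produced assets) 26.1.)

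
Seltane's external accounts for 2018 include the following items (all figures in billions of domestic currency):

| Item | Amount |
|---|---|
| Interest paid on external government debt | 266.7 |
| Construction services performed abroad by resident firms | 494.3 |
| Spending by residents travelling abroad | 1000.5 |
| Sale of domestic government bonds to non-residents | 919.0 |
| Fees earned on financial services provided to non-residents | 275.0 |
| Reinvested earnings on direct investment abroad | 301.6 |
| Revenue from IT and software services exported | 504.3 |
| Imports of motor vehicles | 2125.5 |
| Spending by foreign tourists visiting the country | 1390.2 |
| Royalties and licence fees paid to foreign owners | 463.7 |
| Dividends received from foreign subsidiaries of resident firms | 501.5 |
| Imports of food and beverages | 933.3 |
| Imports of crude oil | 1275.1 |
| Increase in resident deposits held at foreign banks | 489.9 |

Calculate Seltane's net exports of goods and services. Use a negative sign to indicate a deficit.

Goods: -933.3 - 1275.1 - 2125.5 = -4333.9
Services: -1000.5 + 504.3 + 494.3 + 275.0 + 1390.2 - 463.7 = 1199.6
Trade balance = -4333.9 + 1199.6 = -3134.3
(Excluded from the trade balance — primary income: interest paid on external government debt 266.7, reinvested earnings on direct investment abroad 301.6, dividends received from foreign subsidiaries of resident firms 501.5; financial account: sale of domestic government bonds to non-residents 919.0, increase in resident deposits held at foreign banks 489.9.)

-3134.3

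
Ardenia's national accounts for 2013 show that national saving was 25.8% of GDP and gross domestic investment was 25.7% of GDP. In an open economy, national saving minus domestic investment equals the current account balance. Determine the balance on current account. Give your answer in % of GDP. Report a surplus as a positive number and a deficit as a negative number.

0.1

S - I = CA (net lending to the rest of the world).
CA = S - I = 25.8 - 25.7 = 0.1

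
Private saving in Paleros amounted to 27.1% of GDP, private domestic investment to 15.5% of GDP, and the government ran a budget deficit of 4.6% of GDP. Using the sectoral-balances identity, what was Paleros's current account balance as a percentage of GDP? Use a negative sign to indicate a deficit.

By the sectoral-balances identity, CA = (S_private - I) + (T - G).
Private balance = 27.1 - 15.5 = 11.6
Government balance (T - G) = -4.6
CA = 11.6 + (-4.6) = 7.0

7.0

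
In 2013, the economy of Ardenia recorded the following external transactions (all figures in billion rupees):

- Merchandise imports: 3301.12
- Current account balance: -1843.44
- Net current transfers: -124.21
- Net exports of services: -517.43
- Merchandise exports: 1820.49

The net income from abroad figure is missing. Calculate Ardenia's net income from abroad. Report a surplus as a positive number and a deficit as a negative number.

278.83

Current account = goods balance + services balance + net primary income + net secondary income
Sum of the known components = -2122.27
Net income from abroad = CA - (known components) = -1843.44 - (-2122.27) = 278.83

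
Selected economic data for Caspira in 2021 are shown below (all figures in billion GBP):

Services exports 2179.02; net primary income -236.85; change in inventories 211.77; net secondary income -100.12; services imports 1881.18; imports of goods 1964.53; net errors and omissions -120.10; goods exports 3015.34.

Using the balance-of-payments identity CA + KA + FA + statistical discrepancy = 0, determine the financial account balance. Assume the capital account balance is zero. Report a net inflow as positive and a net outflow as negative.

-891.58

Goods balance = 3015.34 - 1964.53 = 1050.81
Services balance = 2179.02 - 1881.18 = 297.84
Trade balance (goods + services) = 1050.81 + 297.84 = 1348.65
Net primary income = -236.85
Net secondary income = -100.12
Current account = 1348.65 + (-236.85) + (-100.12) = 1011.68
Financial account = -(1011.68 + (-120.10)) = -891.58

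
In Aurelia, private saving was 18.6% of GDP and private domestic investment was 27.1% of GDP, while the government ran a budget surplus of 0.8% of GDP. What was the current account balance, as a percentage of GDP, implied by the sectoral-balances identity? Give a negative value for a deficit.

By the sectoral-balances identity, CA = (S_private - I) + (T - G).
Private balance = 18.6 - 27.1 = -8.5
Government balance (T - G) = 0.8
CA = -8.5 + 0.8 = -7.7

-7.7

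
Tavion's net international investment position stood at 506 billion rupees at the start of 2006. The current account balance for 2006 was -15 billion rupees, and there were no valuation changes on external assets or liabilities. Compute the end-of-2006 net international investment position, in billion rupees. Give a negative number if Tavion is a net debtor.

491

With no valuation effects, change in NIIP = current account = -15
End-of-year NIIP = 506 + (-15) = 491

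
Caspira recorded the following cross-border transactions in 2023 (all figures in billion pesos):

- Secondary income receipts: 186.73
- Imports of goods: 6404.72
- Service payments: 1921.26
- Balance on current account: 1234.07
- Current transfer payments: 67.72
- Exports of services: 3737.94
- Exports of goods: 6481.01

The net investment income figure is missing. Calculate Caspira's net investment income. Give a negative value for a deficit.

Current account = goods balance + services balance + net primary income + net secondary income
Sum of the known components = 2011.98
Net investment income = CA - (known components) = 1234.07 - 2011.98 = -777.91

-777.91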